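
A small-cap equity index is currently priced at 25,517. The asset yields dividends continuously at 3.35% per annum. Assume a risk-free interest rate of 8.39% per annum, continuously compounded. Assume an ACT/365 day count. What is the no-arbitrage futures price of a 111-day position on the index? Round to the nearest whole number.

F = S·e^((r − q)T) = 25517 · e^((0.0839 − 0.0335) × 111/365)
= 25517 · e^0.015327 = 25517 × 1.015445
F = 25,911

25,911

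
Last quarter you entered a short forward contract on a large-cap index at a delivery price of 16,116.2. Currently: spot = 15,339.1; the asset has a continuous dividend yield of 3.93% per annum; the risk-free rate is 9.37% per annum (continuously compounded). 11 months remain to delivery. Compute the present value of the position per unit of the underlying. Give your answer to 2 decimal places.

Current fair forward for the remaining 11 months: F = S·e^((r − q)·T), (r − q) = 0.0937 − 0.0393 = 0.0544
F = 15339.1 · e^(0.0544 × 11/12) = 15339.1 × 1.05113094 = 16123.4026
Value of long forward = (F − K)·e^(−rT) = (16123.4026 − 16116.2) · e^(−0.0937·11/12)
= 7.2026 × 0.91769364 = 6.61
Short position value = −(long value) = -6.61

-6.61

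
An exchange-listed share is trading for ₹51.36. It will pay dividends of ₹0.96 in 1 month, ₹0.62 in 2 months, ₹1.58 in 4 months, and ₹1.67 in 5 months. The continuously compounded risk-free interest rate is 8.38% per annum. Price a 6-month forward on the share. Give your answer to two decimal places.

PV(dividends) I = 0.96·e^(−0.0838·1/12) + 0.62·e^(−0.0838·2/12) + 1.58·e^(−0.0838·4/12) + 1.67·e^(−0.0838·5/12)
I = 0.9533 + 0.6114 + 1.5365 + 1.6127 = 4.7139
F = (S − I)·e^(rT) = (51.36 − 4.7139) · e^(0.0838·6/12)
= 46.6461 · e^0.041900 = 46.6461 × 1.042790 = ₹48.64

₹48.64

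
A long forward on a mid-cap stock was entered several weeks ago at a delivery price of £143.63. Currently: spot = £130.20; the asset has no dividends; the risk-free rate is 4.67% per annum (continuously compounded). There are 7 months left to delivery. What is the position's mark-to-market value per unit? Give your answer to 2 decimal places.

Current fair forward for the remaining 7 months: F = S·e^(r·T), r = 0.0467
F = 130.20 · e^(0.0467 × 7/12) = 130.20 × 1.027616 = 133.7956
Value of long forward = (F − K)·e^(−rT) = (133.7956 − 143.63) · e^(−0.0467·7/12)
= -9.8344 × 0.973126 = -9.57

-£9.57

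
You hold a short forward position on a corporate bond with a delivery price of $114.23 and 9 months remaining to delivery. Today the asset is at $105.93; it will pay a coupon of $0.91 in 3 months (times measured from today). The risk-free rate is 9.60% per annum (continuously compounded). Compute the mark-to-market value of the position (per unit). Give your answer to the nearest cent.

PV(remaining coupons) I = 0.91·e^(−0.0960·3/12) = 0.8884
Current forward F = (S − I)·e^(rT) = (105.93 − 0.8884)·e^(0.0960·9/12) = 105.0416 × 1.074655 = 112.8835
Value (long) = (F − K)·e^(−rT) = (112.8835 − 114.23) × 0.930531 = -1.2530
Short position value = −(long value) = $1.25

$1.25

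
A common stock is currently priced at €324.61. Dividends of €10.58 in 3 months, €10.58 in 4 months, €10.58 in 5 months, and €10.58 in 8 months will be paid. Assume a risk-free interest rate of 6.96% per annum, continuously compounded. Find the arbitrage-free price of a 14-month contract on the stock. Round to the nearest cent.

€307.48

PV(dividends) I = 10.58·e^(−0.0696·3/12) + 10.58·e^(−0.0696·4/12) + 10.58·e^(−0.0696·5/12) + 10.58·e^(−0.0696·8/12)
I = 10.3975 + 10.3374 + 10.2776 + 10.1003 = 41.1128
F = (S − I)·e^(rT) = (324.61 − 41.1128) · e^(0.0696·14/12)
= 283.4972 · e^0.081200 = 283.4972 × 1.084588 = €307.48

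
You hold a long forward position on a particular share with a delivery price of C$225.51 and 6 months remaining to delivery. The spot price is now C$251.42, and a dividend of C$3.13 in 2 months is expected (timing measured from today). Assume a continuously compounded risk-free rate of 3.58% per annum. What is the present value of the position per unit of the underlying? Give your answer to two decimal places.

C$26.80

PV(remaining dividends) I = 3.13·e^(−0.0358·2/12) = 3.1114
Current forward F = (S − I)·e^(rT) = (251.42 − 3.1114)·e^(0.0358·6/12) = 248.3086 × 1.018061 = 252.7933
Value (long) = (F − K)·e^(−rT) = (252.7933 − 225.51) × 0.982259 = 26.7993
Value = C$26.80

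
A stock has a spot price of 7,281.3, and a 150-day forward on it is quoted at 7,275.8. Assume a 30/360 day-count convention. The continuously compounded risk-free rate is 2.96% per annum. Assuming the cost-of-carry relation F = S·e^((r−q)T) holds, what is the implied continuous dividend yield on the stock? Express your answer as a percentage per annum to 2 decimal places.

From F = S·e^((r−q)T): (r − q) = ln(F/S)/T
ln(7275.8/7281.3) = ln(0.999245) = -0.000755
(r − q) = -0.000755 / (150/360) = -0.001812
q = r − ln(F/S)/T = 0.0296 + 0.001812 = 0.031412
q = 3.14%

3.14%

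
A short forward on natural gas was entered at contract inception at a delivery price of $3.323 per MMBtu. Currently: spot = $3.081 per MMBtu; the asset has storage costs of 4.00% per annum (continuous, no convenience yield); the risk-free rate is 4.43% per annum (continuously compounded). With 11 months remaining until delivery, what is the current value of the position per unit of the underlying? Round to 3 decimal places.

Current fair forward for the remaining 11 months: F = S·e^((r + u)·T), (r + u) = 0.0443 + 0.0400 = 0.0843
F = 3.081 · e^(0.0843 × 11/12) = 3.081 × 1.080339 = 3.3285
Value of long forward = (F − K)·e^(−rT) = (3.3285 − 3.323) · e^(−0.0443·11/12)
= 0.0055 × 0.960205 = 0.005
Short position value = −(long value) = -$0.005

-$0.005 per MMBtu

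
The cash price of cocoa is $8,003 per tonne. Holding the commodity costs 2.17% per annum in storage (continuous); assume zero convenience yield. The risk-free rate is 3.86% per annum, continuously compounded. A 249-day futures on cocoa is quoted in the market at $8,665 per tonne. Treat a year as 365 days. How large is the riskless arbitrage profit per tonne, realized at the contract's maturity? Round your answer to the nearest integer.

$326 per tonne

Fair futures: F* = S·e^(carry·T), with carry = (r + u) = 0.0386 + 0.0217 = 0.0603
F* = 8003 · e^(0.0603 × 249/365) = 8003 · e^0.041136 = 8003 × 1.041994 = $8339.0780
Market $8665 > fair $8339.0780: forward overpriced → cash-and-carry (buy spot, short the forward).
At maturity, profit = |F_mkt − F*| = |8665 − 8339.0780| = $326 per tonne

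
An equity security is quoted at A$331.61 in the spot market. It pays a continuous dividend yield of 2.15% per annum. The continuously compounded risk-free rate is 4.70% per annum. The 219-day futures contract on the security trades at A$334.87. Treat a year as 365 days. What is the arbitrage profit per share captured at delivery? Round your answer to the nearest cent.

A$1.85 per share

Fair futures: F* = S·e^(carry·T), with carry = (r − q) = 0.0470 − 0.0215 = 0.0255
F* = 331.61 · e^(0.0255 × 219/365) = 331.61 · e^0.015300 = 331.61 × 1.015418 = A$336.7228
Market A$334.87 < fair A$336.7228: forward underpriced → reverse cash-and-carry (short spot, go long the forward).
At maturity, profit = |F_mkt − F*| = |334.87 − 336.7228| = A$1.85 per share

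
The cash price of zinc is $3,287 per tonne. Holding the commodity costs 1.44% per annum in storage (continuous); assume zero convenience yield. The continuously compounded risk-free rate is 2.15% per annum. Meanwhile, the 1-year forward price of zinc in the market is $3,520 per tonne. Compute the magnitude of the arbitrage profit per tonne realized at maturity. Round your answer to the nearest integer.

Fair forward: F* = S·e^(carry·T), with carry = (r + u) = 0.0215 + 0.0144 = 0.0359
F* = 3287 · e^(0.0359 × 1) = 3287 · e^0.035900 = 3287 × 1.036552 = $3407.1464
Market $3520 > fair $3407.1464: forward overpriced → cash-and-carry (buy spot, short the forward).
At maturity, profit = |F_mkt − F*| = |3520 − 3407.1464| = $113 per tonne

$113 per tonne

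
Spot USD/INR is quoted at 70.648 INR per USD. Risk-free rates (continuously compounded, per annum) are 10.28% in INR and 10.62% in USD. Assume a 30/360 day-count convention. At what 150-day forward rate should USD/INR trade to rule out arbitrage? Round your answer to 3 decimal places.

70.548

F = S·e^((r_INR − r_USD)T) = 70.648 · e^((0.1028 − 0.1062) × 150/360)
= 70.648 · e^-0.001417 = 70.648 × 0.998584
F = 70.548 INR per USD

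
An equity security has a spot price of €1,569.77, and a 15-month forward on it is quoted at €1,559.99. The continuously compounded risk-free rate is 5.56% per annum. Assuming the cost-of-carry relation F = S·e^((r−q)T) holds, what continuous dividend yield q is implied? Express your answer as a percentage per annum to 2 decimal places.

6.06%

From F = S·e^((r−q)T): (r − q) = ln(F/S)/T
ln(1559.99/1569.77) = ln(0.993770) = -0.006249
(r − q) = -0.006249 / (15/12) = -0.004999
q = r − ln(F/S)/T = 0.0556 + 0.004999 = 0.060599
q = 6.06%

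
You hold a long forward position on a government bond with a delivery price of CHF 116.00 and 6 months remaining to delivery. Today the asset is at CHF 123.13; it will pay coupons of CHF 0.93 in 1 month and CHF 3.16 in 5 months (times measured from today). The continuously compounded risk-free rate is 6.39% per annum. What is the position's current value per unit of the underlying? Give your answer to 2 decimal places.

PV(remaining coupons) I = 0.93·e^(−0.0639·1/12) + 3.16·e^(−0.0639·5/12) = 4.0020
Current forward F = (S − I)·e^(rT) = (123.13 − 4.0020)·e^(0.0639·6/12) = 119.1280 × 1.032466 = 122.9956
Value (long) = (F − K)·e^(−rT) = (122.9956 − 116.00) × 0.968555 = 6.7756
Value = CHF 6.78

CHF 6.78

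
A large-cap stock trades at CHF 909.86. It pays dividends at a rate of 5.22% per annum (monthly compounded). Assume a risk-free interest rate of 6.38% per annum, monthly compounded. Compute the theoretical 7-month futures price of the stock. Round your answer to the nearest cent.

CHF 916.01

F = S · (1+r/12)^(12T) / (1+q/12)^(12T)
= 909.86 × 1.037816 / 1.030850 = 909.86 × 1.006758
F = CHF 916.01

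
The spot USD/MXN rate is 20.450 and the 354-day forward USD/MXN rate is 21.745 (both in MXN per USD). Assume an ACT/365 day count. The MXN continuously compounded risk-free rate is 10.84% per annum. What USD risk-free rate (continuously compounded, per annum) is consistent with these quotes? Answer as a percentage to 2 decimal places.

4.51%

F = S·e^((r_MXN − r_USD)T) ⇒ r_USD = r_MXN − ln(F/S)/T
ln(21.745/20.450) = 0.061401; /(354/365) = 0.063309
r_USD = 0.1084 − 0.063309 = 0.045091
r_USD = 4.51%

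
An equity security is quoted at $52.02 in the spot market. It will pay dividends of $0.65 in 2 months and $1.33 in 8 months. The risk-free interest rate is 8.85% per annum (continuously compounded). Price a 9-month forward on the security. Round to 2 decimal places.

PV(dividends) I = 0.65·e^(−0.0885·2/12) + 1.33·e^(−0.0885·8/12)
I = 0.6405 + 1.2538 = 1.8943
F = (S − I)·e^(rT) = (52.02 − 1.8943) · e^(0.0885·9/12)
= 50.1257 · e^0.066375 = 50.1257 × 1.068627 = $53.57

$53.57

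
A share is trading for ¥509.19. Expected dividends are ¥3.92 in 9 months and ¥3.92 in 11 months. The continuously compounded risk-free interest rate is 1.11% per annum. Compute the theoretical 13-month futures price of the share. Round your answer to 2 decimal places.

PV(dividends) I = 3.92·e^(−0.0111·9/12) + 3.92·e^(−0.0111·11/12)
I = 3.8875 + 3.8803 = 7.7678
F = (S − I)·e^(rT) = (509.19 − 7.7678) · e^(0.0111·13/12)
= 501.4222 · e^0.012025 = 501.4222 × 1.012098 = ¥507.49

¥507.49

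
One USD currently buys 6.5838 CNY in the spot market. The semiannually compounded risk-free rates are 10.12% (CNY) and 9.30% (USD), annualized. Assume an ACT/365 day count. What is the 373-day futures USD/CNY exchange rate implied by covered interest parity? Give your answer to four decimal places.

6.6366

By covered interest parity, F = S · (1+r_CNY/2)^(2T) / (1+r_USD/2)^(2T)
= 6.5838 × 1.106151 / 1.097346 = 6.5838 × 1.008024
F = 6.6366 CNY per USD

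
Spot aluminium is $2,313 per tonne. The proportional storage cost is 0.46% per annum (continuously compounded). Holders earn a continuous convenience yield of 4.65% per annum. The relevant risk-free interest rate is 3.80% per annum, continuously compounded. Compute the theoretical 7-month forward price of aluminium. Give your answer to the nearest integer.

$2,308 per tonne

Net carry = r + u − y = 0.0380 + 0.0046 − 0.0465 = -0.0039
F = S·e^((r+u−y)T) = 2313 · e^(-0.0039 × 7/12) = 2313 · e^-0.002275
= 2313 × 0.997728 = $2,308 per tonne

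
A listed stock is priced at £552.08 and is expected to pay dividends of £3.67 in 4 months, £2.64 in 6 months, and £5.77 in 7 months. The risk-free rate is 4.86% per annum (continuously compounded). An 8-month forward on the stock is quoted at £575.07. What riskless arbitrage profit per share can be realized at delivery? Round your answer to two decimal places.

PV(dividends) I = 3.67·e^(−0.0486·4/12) + 2.64·e^(−0.0486·6/12) + 5.77·e^(−0.0486·7/12) = 11.7964
Fair forward F* = (S − I)·e^(rT) = (552.08 − 11.7964)·e^0.032400 = 540.2836 × 1.032931 = 558.0757
Market £575.07 > fair 558.0757: forward overpriced → cash-and-carry (borrow at r, buy the stock and collect the dividends, short the forward).
Profit at T = |F_mkt − F*| = |575.07 − 558.0757| = £16.99 per share

£16.99 per share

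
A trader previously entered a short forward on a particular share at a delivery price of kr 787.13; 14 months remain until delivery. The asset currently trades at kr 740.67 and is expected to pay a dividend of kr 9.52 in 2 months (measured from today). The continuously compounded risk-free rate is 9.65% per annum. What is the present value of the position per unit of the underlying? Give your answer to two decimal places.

-kr 27.98

PV(remaining dividends) I = 9.52·e^(−0.0965·2/12) = 9.3681
Current forward F = (S − I)·e^(rT) = (740.67 − 9.3681)·e^(0.0965·14/12) = 731.3019 × 1.119166 = 818.4482
Value (long) = (F − K)·e^(−rT) = (818.4482 − 787.13) × 0.893523 = 27.9835
Short position value = −(long value) = -kr 27.98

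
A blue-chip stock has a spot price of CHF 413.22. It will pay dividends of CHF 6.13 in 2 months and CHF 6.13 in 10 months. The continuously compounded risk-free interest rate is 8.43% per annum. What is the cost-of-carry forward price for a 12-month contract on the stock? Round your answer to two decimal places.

CHF 436.77

PV(dividends) I = 6.13·e^(−0.0843·2/12) + 6.13·e^(−0.0843·10/12)
I = 6.0445 + 5.7141 = 11.7586
F = (S − I)·e^(rT) = (413.22 − 11.7586) · e^(0.0843·12/12)
= 401.4614 · e^0.084300 = 401.4614 × 1.087955 = CHF 436.77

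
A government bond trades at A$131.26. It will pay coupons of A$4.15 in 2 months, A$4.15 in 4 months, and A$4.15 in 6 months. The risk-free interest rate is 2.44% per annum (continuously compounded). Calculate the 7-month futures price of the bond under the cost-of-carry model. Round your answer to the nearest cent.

A$120.62

PV(coupons) I = 4.15·e^(−0.0244·2/12) + 4.15·e^(−0.0244·4/12) + 4.15·e^(−0.0244·6/12)
I = 4.1332 + 4.1164 + 4.0997 = 12.3493
F = (S − I)·e^(rT) = (131.26 − 12.3493) · e^(0.0244·7/12)
= 118.9107 · e^0.014233 = 118.9107 × 1.014335 = A$120.62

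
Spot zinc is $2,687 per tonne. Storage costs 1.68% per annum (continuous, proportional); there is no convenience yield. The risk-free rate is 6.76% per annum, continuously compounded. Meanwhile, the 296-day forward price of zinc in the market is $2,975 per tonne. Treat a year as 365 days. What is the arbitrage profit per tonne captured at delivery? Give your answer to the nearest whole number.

$98 per tonne

Fair forward: F* = S·e^(carry·T), with carry = (r + u) = 0.0676 + 0.0168 = 0.0844
F* = 2687 · e^(0.0844 × 296/365) = 2687 · e^0.068445 = 2687 × 1.070842 = $2877.3525
Market $2975 > fair $2877.3525: forward overpriced → cash-and-carry (buy spot, short the forward).
At maturity, profit = |F_mkt − F*| = |2975 − 2877.3525| = $98 per tonne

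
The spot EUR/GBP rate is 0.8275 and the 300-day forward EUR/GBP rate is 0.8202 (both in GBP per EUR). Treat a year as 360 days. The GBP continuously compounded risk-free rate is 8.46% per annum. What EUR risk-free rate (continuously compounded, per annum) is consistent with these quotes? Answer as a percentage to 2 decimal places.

F = S·e^((r_GBP − r_EUR)T) ⇒ r_EUR = r_GBP − ln(F/S)/T
ln(0.8202/0.8275) = -0.008861; /(300/360) = -0.010633
r_EUR = 0.0846 + 0.010633 = 0.095233
r_EUR = 9.52%

9.52%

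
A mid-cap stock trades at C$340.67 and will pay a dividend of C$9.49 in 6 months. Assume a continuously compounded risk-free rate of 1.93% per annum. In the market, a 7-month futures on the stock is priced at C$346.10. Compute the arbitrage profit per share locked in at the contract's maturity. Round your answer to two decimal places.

C$11.08 per share

PV(dividends) I = 9.49·e^(−0.0193·6/12) = 9.3989
Fair futures F* = (S − I)·e^(rT) = (340.67 − 9.3989)·e^0.011258 = 331.2711 × 1.011322 = 335.0218
Market C$346.10 > fair 335.0218: forward overpriced → cash-and-carry (borrow at r, buy the stock and collect the dividends, short the forward).
Profit at T = |F_mkt − F*| = |346.10 − 335.0218| = C$11.08 per share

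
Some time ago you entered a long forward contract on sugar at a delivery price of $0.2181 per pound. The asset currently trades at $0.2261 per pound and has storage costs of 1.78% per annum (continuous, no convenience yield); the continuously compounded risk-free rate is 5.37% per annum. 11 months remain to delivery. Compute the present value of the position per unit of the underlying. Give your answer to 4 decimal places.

$0.0222 per pound

Current fair forward for the remaining 11 months: F = S·e^((r + u)·T), (r + u) = 0.0537 + 0.0178 = 0.0715
F = 0.2261 · e^(0.0715 × 11/12) = 0.2261 × 1.067737 = 0.2414
Value of long forward = (F − K)·e^(−rT) = (0.2414 − 0.2181) · e^(−0.0537·11/12)
= 0.0233 × 0.951967 = 0.0222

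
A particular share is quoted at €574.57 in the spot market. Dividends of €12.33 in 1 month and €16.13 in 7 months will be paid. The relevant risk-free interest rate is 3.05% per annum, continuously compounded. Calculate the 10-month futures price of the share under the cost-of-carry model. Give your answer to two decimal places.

€560.49

PV(dividends) I = 12.33·e^(−0.0305·1/12) + 16.13·e^(−0.0305·7/12)
I = 12.2987 + 15.8456 = 28.1443
F = (S − I)·e^(rT) = (574.57 − 28.1443) · e^(0.0305·10/12)
= 546.4257 · e^0.025417 = 546.4257 × 1.025743 = €560.49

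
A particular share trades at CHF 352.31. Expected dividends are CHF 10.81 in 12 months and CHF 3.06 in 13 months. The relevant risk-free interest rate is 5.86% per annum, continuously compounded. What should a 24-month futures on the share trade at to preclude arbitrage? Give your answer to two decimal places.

CHF 381.43

PV(dividends) I = 10.81·e^(−0.0586·12/12) + 3.06·e^(−0.0586·13/12)
I = 10.1947 + 2.8718 = 13.0665
F = (S − I)·e^(rT) = (352.31 − 13.0665) · e^(0.0586·24/12)
= 339.2435 · e^0.117200 = 339.2435 × 1.124344 = CHF 381.43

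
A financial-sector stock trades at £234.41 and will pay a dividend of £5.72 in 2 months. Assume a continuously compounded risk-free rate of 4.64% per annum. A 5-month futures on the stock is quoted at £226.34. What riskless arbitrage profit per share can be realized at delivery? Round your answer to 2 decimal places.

£6.86 per share

PV(dividends) I = 5.72·e^(−0.0464·2/12) = 5.6759
Fair futures F* = (S − I)·e^(rT) = (234.41 − 5.6759)·e^0.019333 = 228.7341 × 1.019521 = 233.1992
Market £226.34 < fair 233.1992: forward underpriced → reverse cash-and-carry (short the stock, invest proceeds at r, pay the dividends, go long the forward).
Profit at T = |F_mkt − F*| = |226.34 − 233.1992| = £6.86 per share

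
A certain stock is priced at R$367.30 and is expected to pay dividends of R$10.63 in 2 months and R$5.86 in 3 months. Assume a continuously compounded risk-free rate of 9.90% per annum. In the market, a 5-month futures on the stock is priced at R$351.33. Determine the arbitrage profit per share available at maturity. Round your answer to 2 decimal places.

R$14.58 per share

PV(dividends) I = 10.63·e^(−0.0990·2/12) + 5.86·e^(−0.0990·3/12) = 16.1728
Fair futures F* = (S − I)·e^(rT) = (367.30 − 16.1728)·e^0.041250 = 351.1272 × 1.042113 = 365.9142
Market R$351.33 < fair 365.9142: forward underpriced → reverse cash-and-carry (short the stock, invest proceeds at r, pay the dividends, go long the forward).
Profit at T = |F_mkt − F*| = |351.33 − 365.9142| = R$14.58 per share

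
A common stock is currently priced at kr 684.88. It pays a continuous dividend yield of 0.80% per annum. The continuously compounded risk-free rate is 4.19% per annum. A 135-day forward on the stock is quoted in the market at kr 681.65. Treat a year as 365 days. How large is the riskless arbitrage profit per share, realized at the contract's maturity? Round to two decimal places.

kr 11.87 per share

Fair forward: F* = S·e^(carry·T), with carry = (r − q) = 0.0419 − 0.0080 = 0.0339
F* = 684.88 · e^(0.0339 × 135/365) = 684.88 · e^0.012538 = 684.88 × 1.012617 = kr 693.5211
Market kr 681.65 < fair kr 693.5211: forward underpriced → reverse cash-and-carry (short spot, go long the forward).
At maturity, profit = |F_mkt − F*| = |681.65 − 693.5211| = kr 11.87 per share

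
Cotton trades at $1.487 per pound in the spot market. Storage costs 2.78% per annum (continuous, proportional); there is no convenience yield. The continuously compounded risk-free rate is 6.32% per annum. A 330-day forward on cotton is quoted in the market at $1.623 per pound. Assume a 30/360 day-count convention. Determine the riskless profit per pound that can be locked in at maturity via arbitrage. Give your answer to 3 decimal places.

Fair forward: F* = S·e^(carry·T), with carry = (r + u) = 0.0632 + 0.0278 = 0.0910
F* = 1.487 · e^(0.0910 × 330/360) = 1.487 · e^0.083417 = 1.487 × 1.086995 = $1.6164
Market $1.623 > fair $1.6164: forward overpriced → cash-and-carry (buy spot, short the forward).
At maturity, profit = |F_mkt − F*| = |1.623 − 1.6164| = $0.007 per pound

$0.007 per pound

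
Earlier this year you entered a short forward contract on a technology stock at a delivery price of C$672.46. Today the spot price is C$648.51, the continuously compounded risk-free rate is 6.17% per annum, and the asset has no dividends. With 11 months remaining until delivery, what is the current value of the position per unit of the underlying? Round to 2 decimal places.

-C$13.03

Current fair forward for the remaining 11 months: F = S·e^(r·T), r = 0.0617
F = 648.51 · e^(0.0617 × 11/12) = 648.51 × 1.058188 = 686.2455
Value of long forward = (F − K)·e^(−rT) = (686.2455 − 672.46) · e^(−0.0617·11/12)
= 13.7855 × 0.945011 = 13.03
Short position value = −(long value) = -C$13.03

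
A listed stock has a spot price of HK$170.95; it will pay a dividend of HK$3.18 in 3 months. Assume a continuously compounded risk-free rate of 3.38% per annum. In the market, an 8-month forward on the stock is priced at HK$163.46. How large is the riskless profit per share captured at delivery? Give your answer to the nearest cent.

HK$8.16 per share

PV(dividends) I = 3.18·e^(−0.0338·3/12) = 3.1532
Fair forward F* = (S − I)·e^(rT) = (170.95 − 3.1532)·e^0.022533 = 167.7968 × 1.022789 = 171.6207
Market HK$163.46 < fair 171.6207: forward underpriced → reverse cash-and-carry (short the stock, invest proceeds at r, pay the dividends, go long the forward).
Profit at T = |F_mkt − F*| = |163.46 − 171.6207| = HK$8.16 per share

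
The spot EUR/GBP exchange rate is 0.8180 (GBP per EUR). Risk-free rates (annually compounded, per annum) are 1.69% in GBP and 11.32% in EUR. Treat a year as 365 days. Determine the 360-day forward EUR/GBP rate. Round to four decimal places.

By covered interest parity, F = S · (1+r_GBP)^T / (1+r_EUR)^T
= 0.8180 × 1.016667 / 1.111566 = 0.8180 × 0.914626
F = 0.7482 GBP per EUR

0.7482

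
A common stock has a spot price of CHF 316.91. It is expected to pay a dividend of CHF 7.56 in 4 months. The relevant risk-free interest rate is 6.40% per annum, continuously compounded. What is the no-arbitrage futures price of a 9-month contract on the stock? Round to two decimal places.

CHF 324.73

PV(dividends) I = 7.56·e^(−0.0640·4/12)
I = 7.4004
F = (S − I)·e^(rT) = (316.91 − 7.4004) · e^(0.0640·9/12)
= 309.5096 · e^0.048000 = 309.5096 × 1.049171 = CHF 324.73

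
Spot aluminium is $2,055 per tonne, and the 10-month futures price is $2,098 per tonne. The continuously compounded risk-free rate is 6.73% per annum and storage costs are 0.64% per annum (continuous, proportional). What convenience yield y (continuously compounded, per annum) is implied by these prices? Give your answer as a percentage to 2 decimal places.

4.88%

F = S·e^((r+u−y)T) ⇒ (r+u−y) = ln(F/S)/T
ln(2098/2055) = 0.020709; /T ⇒ 0.024851
y = r + u − ln(F/S)/T = 0.0673 + 0.0064 − 0.024851 = 0.048849
y = 4.88%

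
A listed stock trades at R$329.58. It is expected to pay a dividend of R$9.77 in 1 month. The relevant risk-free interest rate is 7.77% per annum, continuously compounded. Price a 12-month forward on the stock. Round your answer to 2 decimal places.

R$345.72

PV(dividends) I = 9.77·e^(−0.0777·1/12)
I = 9.7069
F = (S − I)·e^(rT) = (329.58 − 9.7069) · e^(0.0777·12/12)
= 319.8731 · e^0.077700 = 319.8731 × 1.080798 = R$345.72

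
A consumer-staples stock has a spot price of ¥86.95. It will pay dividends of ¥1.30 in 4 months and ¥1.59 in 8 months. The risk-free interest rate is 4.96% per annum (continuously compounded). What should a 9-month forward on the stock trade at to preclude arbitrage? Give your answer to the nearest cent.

PV(dividends) I = 1.30·e^(−0.0496·4/12) + 1.59·e^(−0.0496·8/12)
I = 1.2787 + 1.5383 = 2.8170
F = (S − I)·e^(rT) = (86.95 − 2.8170) · e^(0.0496·9/12)
= 84.1330 · e^0.037200 = 84.1330 × 1.037901 = ¥87.32

¥87.32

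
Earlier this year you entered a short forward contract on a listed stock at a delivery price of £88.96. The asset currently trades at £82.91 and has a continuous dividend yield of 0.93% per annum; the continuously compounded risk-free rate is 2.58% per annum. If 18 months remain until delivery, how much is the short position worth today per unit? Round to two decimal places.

£3.82

Current fair forward for the remaining 18 months: F = S·e^((r − q)·T), (r − q) = 0.0258 − 0.0093 = 0.0165
F = 82.91 · e^(0.0165 × 18/12) = 82.91 × 1.025059 = 84.9876
Value of long forward = (F − K)·e^(−rT) = (84.9876 − 88.96) · e^(−0.0258·18/12)
= -3.9724 × 0.962039 = -3.82
Short position value = −(long value) = £3.82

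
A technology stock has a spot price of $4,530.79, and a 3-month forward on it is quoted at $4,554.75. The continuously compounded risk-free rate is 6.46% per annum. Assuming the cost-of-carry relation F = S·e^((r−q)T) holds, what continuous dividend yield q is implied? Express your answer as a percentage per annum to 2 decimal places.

From F = S·e^((r−q)T): (r − q) = ln(F/S)/T
ln(4554.75/4530.79) = ln(1.005288) = 0.005274
(r − q) = 0.005274 / (3/12) = 0.021096
q = r − ln(F/S)/T = 0.0646 − 0.021096 = 0.043504
q = 4.35%

4.35%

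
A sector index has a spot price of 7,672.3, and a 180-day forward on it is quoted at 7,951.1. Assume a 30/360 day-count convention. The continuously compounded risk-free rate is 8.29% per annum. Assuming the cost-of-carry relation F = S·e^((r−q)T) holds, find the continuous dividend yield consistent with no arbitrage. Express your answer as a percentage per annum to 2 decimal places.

From F = S·e^((r−q)T): (r − q) = ln(F/S)/T
ln(7951.1/7672.3) = ln(1.036339) = 0.035694
(r − q) = 0.035694 / (180/360) = 0.071388
q = r − ln(F/S)/T = 0.0829 − 0.071388 = 0.011512
q = 1.15%

1.15%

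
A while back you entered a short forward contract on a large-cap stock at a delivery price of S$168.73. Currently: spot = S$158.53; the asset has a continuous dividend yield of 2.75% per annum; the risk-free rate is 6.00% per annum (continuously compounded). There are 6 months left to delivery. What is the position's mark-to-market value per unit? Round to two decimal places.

S$7.38

Current fair forward for the remaining 6 months: F = S·e^((r − q)·T), (r − q) = 0.0600 − 0.0275 = 0.0325
F = 158.53 · e^(0.0325 × 6/12) = 158.53 × 1.016383 = 161.1272
Value of long forward = (F − K)·e^(−rT) = (161.1272 − 168.73) · e^(−0.0600·6/12)
= -7.6028 × 0.970446 = -7.38
Short position value = −(long value) = S$7.38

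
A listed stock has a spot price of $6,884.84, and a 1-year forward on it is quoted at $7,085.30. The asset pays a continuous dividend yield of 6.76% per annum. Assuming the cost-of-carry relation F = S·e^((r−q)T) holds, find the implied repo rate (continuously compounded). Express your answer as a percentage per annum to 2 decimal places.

9.63%

From F = S·e^((r−q)T): (r − q) = ln(F/S)/T
ln(7085.30/6884.84) = ln(1.029116) = 0.028700
(r − q) = 0.028700 / (12/12) = 0.028700
r = ln(F/S)/T + q = 0.028700 + 0.0676 = 0.096300
r = 9.63%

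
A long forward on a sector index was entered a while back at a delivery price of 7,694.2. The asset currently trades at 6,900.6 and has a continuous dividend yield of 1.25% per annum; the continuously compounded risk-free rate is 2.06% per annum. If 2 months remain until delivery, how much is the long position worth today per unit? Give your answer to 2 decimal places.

-781.59

Current fair forward for the remaining 2 months: F = S·e^((r − q)·T), (r − q) = 0.0206 − 0.0125 = 0.0081
F = 6900.6 · e^(0.0081 × 2/12) = 6900.6 × 1.00135091 = 6909.9221
Value of long forward = (F − K)·e^(−rT) = (6909.9221 − 7694.2) · e^(−0.0206·2/12)
= -784.2779 × 0.99657255 = -781.59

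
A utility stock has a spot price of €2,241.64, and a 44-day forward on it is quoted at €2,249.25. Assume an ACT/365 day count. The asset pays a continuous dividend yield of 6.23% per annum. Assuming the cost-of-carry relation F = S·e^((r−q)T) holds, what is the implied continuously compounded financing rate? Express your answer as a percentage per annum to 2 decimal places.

9.04%

From F = S·e^((r−q)T): (r − q) = ln(F/S)/T
ln(2249.25/2241.64) = ln(1.003395) = 0.003389
(r − q) = 0.003389 / (44/365) = 0.028113
r = ln(F/S)/T + q = 0.028113 + 0.0623 = 0.090413
r = 9.04%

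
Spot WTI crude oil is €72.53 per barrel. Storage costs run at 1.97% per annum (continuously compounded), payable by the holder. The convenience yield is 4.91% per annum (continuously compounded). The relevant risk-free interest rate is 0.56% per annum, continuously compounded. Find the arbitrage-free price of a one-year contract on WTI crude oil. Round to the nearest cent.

Net carry = r + u − y = 0.0056 + 0.0197 − 0.0491 = -0.0238
F = S·e^((r+u−y)T) = 72.53 · e^(-0.0238 × 12/12) = 72.53 · e^-0.023800
= 72.53 × 0.976481 = €70.82 per barrel

€70.82 per barrel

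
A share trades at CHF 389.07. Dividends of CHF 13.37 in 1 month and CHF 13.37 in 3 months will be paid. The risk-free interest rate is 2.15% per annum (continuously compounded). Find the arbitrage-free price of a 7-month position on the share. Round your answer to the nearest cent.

PV(dividends) I = 13.37·e^(−0.0215·1/12) + 13.37·e^(−0.0215·3/12)
I = 13.3461 + 13.2983 = 26.6444
F = (S − I)·e^(rT) = (389.07 − 26.6444) · e^(0.0215·7/12)
= 362.4256 · e^0.012542 = 362.4256 × 1.012621 = CHF 367.00

CHF 367.00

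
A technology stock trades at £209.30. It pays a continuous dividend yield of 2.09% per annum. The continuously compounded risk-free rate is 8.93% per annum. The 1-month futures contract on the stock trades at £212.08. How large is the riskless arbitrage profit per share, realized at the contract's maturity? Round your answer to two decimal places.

Fair futures: F* = S·e^(carry·T), with carry = (r − q) = 0.0893 − 0.0209 = 0.0684
F* = 209.30 · e^(0.0684 × 1/12) = 209.30 · e^0.005700 = 209.30 × 1.005716 = £210.4964
Market £212.08 > fair £210.4964: forward overpriced → cash-and-carry (buy spot, short the forward).
At maturity, profit = |F_mkt − F*| = |212.08 − 210.4964| = £1.58 per share

£1.58 per share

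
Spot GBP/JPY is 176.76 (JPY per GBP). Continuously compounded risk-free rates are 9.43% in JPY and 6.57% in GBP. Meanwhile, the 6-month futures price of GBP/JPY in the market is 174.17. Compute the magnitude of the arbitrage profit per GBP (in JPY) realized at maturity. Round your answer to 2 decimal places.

5.14 per GBP (in JPY)

Fair futures: F* = S·e^(carry·T), with carry = (r_JPY − r_GBP) = 0.0943 − 0.0657 = 0.0286
F* = 176.76 · e^(0.0286 × 6/12) = 176.76 · e^0.014300 = 176.76 × 1.014403 = 179.3059
Market 174.17 < fair 179.3059: forward underpriced → reverse cash-and-carry (short spot, go long the forward).
At maturity, profit = |F_mkt − F*| = |174.17 − 179.3059| = 5.14 per GBP (in JPY)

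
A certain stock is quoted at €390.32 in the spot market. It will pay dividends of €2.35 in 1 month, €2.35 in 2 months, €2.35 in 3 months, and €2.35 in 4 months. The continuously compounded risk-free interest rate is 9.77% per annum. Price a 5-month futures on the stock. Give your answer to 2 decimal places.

€396.94

PV(dividends) I = 2.35·e^(−0.0977·1/12) + 2.35·e^(−0.0977·2/12) + 2.35·e^(−0.0977·3/12) + 2.35·e^(−0.0977·4/12)
I = 2.3309 + 2.3120 + 2.2933 + 2.2747 = 9.2109
F = (S − I)·e^(rT) = (390.32 − 9.2109) · e^(0.0977·5/12)
= 381.1091 · e^0.040708 = 381.1091 × 1.041548 = €396.94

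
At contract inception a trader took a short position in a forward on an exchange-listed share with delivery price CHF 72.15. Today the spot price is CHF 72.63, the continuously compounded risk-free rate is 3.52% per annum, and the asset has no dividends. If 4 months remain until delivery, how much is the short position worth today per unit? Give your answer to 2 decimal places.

Current fair forward for the remaining 4 months: F = S·e^(r·T), r = 0.0352
F = 72.63 · e^(0.0352 × 4/12) = 72.63 × 1.011802 = 73.4872
Value of long forward = (F − K)·e^(−rT) = (73.4872 − 72.15) · e^(−0.0352·4/12)
= 1.3372 × 0.988335 = 1.32
Short position value = −(long value) = -CHF 1.32

-CHF 1.32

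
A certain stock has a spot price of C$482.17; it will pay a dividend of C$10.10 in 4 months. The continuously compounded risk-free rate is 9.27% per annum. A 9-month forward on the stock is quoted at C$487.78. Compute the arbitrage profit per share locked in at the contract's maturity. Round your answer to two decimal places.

PV(dividends) I = 10.10·e^(−0.0927·4/12) = 9.7927
Fair forward F* = (S − I)·e^(rT) = (482.17 − 9.7927)·e^0.069525 = 472.3773 × 1.071999 = 506.3880
Market C$487.78 < fair 506.3880: forward underpriced → reverse cash-and-carry (short the stock, invest proceeds at r, pay the dividends, go long the forward).
Profit at T = |F_mkt − F*| = |487.78 − 506.3880| = C$18.61 per share

C$18.61 per share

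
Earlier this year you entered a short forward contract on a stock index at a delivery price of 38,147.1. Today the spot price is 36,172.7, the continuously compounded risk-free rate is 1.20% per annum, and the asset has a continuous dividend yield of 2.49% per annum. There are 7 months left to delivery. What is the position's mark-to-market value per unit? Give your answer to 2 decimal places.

2229.91

Current fair forward for the remaining 7 months: F = S·e^((r − q)·T), (r − q) = 0.0120 − 0.0249 = -0.0129
F = 36172.7 · e^(-0.0129 × 7/12) = 36172.7 × 0.99250324 = 35901.5219
Value of long forward = (F − K)·e^(−rT) = (35901.5219 − 38147.1) · e^(−0.0120·7/12)
= -2245.5781 × 0.99302444 = -2229.91
Short position value = −(long value) = 2229.91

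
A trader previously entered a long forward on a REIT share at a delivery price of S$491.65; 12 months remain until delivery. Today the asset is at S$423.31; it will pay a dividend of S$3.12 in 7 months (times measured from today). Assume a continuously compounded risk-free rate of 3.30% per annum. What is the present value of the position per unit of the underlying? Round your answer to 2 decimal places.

-S$55.44

PV(remaining dividends) I = 3.12·e^(−0.0330·7/12) = 3.0605
Current forward F = (S − I)·e^(rT) = (423.31 − 3.0605)·e^(0.0330·12/12) = 420.2495 × 1.033551 = 434.3493
Value (long) = (F − K)·e^(−rT) = (434.3493 − 491.65) × 0.967539 = -55.4407
Value = -S$55.44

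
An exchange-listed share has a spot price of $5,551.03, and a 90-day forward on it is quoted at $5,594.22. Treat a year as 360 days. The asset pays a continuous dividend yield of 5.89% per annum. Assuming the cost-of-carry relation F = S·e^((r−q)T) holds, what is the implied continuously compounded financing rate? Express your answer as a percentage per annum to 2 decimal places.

8.99%

From F = S·e^((r−q)T): (r − q) = ln(F/S)/T
ln(5594.22/5551.03) = ln(1.007781) = 0.007751
(r − q) = 0.007751 / (90/360) = 0.031004
r = ln(F/S)/T + q = 0.031004 + 0.0589 = 0.089904
r = 8.99%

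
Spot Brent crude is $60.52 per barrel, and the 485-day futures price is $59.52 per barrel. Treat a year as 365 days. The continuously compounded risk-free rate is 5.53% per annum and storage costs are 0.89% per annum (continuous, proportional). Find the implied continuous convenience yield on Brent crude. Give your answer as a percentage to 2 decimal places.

F = S·e^((r+u−y)T) ⇒ (r+u−y) = ln(F/S)/T
ln(59.52/60.52) = -0.016661; /T ⇒ -0.012539
y = r + u − ln(F/S)/T = 0.0553 + 0.0089 + 0.012539 = 0.076739
y = 7.67%

7.67%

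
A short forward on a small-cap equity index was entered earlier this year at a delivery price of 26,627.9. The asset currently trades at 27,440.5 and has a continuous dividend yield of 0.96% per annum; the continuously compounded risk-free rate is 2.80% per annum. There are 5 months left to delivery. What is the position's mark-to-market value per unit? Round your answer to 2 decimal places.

Current fair forward for the remaining 5 months: F = S·e^((r − q)·T), (r − q) = 0.0280 − 0.0096 = 0.0184
F = 27440.5 · e^(0.0184 × 5/12) = 27440.5 × 1.00769613 = 27651.6857
Value of long forward = (F − K)·e^(−rT) = (27651.6857 − 26627.9) · e^(−0.0280·5/12)
= 1023.7857 × 0.98840112 = 1011.91
Short position value = −(long value) = -1011.91

-1011.91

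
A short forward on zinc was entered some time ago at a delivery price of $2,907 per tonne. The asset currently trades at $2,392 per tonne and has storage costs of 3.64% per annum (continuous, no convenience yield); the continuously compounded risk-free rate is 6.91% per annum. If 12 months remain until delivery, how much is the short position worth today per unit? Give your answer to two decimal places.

Current fair forward for the remaining 12 months: F = S·e^((r + u)·T), (r + u) = 0.0691 + 0.0364 = 0.1055
F = 2392 · e^(0.1055 × 12/12) = 2392 × 1.11126610 = 2658.1485
Value of long forward = (F − K)·e^(−rT) = (2658.1485 − 2907) · e^(−0.0691·12/12)
= -248.8515 × 0.93323335 = -232.24
Short position value = −(long value) = $232.24

$232.24 per tonne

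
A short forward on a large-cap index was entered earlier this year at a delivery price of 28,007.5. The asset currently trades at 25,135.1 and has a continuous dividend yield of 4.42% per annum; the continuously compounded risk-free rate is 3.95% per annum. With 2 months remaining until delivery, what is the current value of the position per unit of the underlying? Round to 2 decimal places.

Current fair forward for the remaining 2 months: F = S·e^((r − q)·T), (r − q) = 0.0395 − 0.0442 = -0.0047
F = 25135.1 · e^(-0.0047 × 2/12) = 25135.1 × 0.99921697 = 25115.4185
Value of long forward = (F − K)·e^(−rT) = (25115.4185 − 28007.5) · e^(−0.0395·2/12)
= -2892.0815 × 0.99343829 = -2873.10
Short position value = −(long value) = 2873.10

2873.10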